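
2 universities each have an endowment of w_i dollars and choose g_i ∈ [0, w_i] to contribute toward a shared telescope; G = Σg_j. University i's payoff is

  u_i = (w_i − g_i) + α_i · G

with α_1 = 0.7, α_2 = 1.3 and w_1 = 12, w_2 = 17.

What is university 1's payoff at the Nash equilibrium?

23.9

∂u_i/∂g_i = α_i − 1, so university i contributes w_i if α_i > 1, else 0.
α_i > 1 for i ∈ {2}; NE contributions (0, 17), G = 17.
u_1 = (12 − 0) + 0.7·17 = 23.9.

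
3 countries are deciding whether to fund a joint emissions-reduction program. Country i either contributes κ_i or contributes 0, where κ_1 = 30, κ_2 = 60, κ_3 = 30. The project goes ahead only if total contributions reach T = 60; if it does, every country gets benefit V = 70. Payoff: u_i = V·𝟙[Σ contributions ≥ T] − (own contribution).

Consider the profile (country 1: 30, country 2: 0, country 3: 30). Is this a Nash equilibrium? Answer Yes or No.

Yes

Total = 60 ≥ 60: provided.
Country 1 (pledges 30, payoff 40): dropping to 0 → total 30, payoff 0. No gain.
Country 2 (pledges 0, payoff 70): pledging 60 → total 120, payoff 10. No gain.
Country 3 (pledges 30, payoff 40): dropping to 0 → total 30, payoff 0. No gain.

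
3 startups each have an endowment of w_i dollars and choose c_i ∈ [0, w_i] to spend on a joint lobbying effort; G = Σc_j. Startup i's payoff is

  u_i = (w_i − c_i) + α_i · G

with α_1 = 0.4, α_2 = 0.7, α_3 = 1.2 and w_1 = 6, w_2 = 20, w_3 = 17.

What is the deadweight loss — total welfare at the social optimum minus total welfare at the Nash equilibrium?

∂u_i/∂c_i = α_i − 1, so startup i contributes w_i if α_i > 1, else 0.
α_i > 1 for i ∈ {3}; NE contributions (0, 0, 17), G = 17.
W^NE = Σw_i − G^NE + (Σα_i)·G^NE = 43 + 1.3·17 = 65.1.
Planner: ∂(Σu_j)/∂c_i = Σα_j − 1 = 1.3 > 0, so everyone contributes w_i; G^SO = 43, W^SO = 43 + 1.3·43 = 98.9.
Deadweight loss = 33.8.

33.8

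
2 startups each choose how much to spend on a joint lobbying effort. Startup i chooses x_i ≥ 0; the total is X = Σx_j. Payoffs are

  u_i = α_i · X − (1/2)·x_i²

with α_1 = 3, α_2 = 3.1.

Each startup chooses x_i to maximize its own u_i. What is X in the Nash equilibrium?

Startup i's FOC: ∂u_i/∂x_i = α_i − x_i = 0, so x_i* = α_i.
NE contributions = (3, 3.1); X = 6.1.

6.1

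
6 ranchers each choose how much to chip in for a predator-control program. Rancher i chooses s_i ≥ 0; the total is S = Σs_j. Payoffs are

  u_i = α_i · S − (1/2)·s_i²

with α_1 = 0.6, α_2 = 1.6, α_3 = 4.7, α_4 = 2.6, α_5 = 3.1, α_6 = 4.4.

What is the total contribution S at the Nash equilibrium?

Rancher i's FOC: ∂u_i/∂s_i = α_i − s_i = 0, so s_i* = α_i.
NE contributions = (0.6, 1.6, 4.7, 2.6, 3.1, 4.4); S = 17.

17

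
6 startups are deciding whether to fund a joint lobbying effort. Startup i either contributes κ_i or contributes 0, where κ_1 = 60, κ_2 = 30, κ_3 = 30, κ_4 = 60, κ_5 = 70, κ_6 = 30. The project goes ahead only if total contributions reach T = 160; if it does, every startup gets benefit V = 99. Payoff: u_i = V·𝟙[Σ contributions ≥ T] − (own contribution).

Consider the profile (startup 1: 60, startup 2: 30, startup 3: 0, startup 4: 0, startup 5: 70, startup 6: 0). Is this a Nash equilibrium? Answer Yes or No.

Yes

Total = 160 ≥ 160: provided.
Startup 1 (pledges 60, payoff 39): dropping to 0 → total 100, payoff 0. No gain.
Startup 2 (pledges 30, payoff 69): dropping to 0 → total 130, payoff 0. No gain.
Startup 3 (pledges 0, payoff 99): pledging 30 → total 190, payoff 69. No gain.
Startup 4 (pledges 0, payoff 99): pledging 60 → total 220, payoff 39. No gain.
Startup 5 (pledges 70, payoff 29): dropping to 0 → total 90, payoff 0. No gain.
Startup 6 (pledges 0, payoff 99): pledging 30 → total 190, payoff 69. No gain.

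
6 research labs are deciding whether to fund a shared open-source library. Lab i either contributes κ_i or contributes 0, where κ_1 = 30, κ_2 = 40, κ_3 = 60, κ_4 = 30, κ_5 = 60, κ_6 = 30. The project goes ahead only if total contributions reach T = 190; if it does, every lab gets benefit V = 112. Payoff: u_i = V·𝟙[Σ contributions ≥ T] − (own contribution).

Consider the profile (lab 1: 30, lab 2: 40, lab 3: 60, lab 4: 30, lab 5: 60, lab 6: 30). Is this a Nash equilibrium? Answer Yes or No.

Total = 250 ≥ 190: provided.
Lab 1 (pledges 30, payoff 82): dropping to 0 → total 220, payoff 112. Profitable deviation.

No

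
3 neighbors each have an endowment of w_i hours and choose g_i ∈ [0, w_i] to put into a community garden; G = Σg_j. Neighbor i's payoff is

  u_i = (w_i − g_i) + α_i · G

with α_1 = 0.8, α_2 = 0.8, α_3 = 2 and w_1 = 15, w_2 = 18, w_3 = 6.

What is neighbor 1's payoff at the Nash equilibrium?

∂u_i/∂g_i = α_i − 1, so neighbor i contributes w_i if α_i > 1, else 0.
α_i > 1 for i ∈ {3}; NE contributions (0, 0, 6), G = 6.
u_1 = (15 − 0) + 0.8·6 = 19.8.

19.8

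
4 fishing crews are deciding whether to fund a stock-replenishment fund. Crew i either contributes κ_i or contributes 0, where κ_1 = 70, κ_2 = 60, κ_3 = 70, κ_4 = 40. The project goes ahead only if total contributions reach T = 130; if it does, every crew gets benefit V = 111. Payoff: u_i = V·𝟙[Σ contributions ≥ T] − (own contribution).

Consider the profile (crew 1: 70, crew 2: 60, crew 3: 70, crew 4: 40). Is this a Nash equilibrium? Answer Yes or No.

No

Total = 240 ≥ 130: provided.
Crew 1 (pledges 70, payoff 41): dropping to 0 → total 170, payoff 111. Profitable deviation.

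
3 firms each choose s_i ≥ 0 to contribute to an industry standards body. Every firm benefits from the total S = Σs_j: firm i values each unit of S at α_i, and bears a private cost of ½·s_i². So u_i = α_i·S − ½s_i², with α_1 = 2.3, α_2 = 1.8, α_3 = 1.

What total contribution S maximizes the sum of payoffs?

15.3

Planner FOC: ∂(Σu_j)/∂s_i = (Σα_j) − s_i = 0, so s_i^SO = Σα_j = 5.1 for every i; S^SO = 15.3.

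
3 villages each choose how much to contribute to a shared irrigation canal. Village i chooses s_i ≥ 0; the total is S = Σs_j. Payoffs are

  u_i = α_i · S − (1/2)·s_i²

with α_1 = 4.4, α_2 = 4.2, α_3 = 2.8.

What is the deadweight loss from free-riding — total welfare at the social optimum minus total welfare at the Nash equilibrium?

Village i's FOC: ∂u_i/∂s_i = α_i − s_i = 0, so s_i* = α_i.
NE contributions = (4.4, 4.2, 2.8); S = 11.4.
W^NE = (Σα)·S − ½Σα_i² = 11.4² − ½·44.84 = 107.54.
Planner sets s_i = Σα_j = 11.4 for every i, so S^SO = 3·11.4 = 34.2.
W^SO = (Σα)·S^SO − ½·3·(Σα)² = (3/2)·11.4² = 194.94.
Deadweight loss = W^SO − W^NE = 87.4.

87.4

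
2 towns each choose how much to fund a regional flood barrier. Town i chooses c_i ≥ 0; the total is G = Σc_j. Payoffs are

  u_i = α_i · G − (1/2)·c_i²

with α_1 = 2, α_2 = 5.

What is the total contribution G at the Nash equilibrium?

Town i's FOC: ∂u_i/∂c_i = α_i − c_i = 0, so c_i* = α_i.
NE contributions = (2, 5); G = 7.

7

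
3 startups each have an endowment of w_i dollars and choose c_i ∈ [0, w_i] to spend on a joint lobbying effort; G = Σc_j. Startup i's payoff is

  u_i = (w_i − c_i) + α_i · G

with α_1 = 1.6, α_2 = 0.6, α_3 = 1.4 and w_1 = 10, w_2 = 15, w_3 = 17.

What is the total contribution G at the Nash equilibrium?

∂u_i/∂c_i = α_i − 1, so startup i contributes w_i if α_i > 1, else 0.
α_i > 1 for i ∈ {1, 3}; NE contributions (10, 0, 17), G = 27.

27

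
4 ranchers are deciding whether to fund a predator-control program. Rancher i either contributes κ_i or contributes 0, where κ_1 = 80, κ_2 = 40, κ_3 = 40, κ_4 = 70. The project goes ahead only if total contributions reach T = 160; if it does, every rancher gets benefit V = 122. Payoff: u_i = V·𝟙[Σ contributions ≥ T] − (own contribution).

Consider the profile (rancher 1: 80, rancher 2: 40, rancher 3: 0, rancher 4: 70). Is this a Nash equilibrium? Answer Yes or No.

Yes

Total = 190 ≥ 160: provided.
Rancher 1 (pledges 80, payoff 42): dropping to 0 → total 110, payoff 0. No gain.
Rancher 2 (pledges 40, payoff 82): dropping to 0 → total 150, payoff 0. No gain.
Rancher 3 (pledges 0, payoff 122): pledging 40 → total 230, payoff 82. No gain.
Rancher 4 (pledges 70, payoff 52): dropping to 0 → total 120, payoff 0. No gain.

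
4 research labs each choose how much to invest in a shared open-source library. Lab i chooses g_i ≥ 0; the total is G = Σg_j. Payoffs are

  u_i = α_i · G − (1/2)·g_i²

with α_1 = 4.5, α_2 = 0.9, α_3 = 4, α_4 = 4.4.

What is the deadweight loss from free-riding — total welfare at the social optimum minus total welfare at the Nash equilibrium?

Lab i's FOC: ∂u_i/∂g_i = α_i − g_i = 0, so g_i* = α_i.
NE contributions = (4.5, 0.9, 4, 4.4); G = 13.8.
W^NE = (Σα)·G − ½Σα_i² = 13.8² − ½·56.42 = 162.23.
Planner sets g_i = Σα_j = 13.8 for every i, so G^SO = 4·13.8 = 55.2.
W^SO = (Σα)·G^SO − ½·4·(Σα)² = (4/2)·13.8² = 380.88.
Deadweight loss = W^SO − W^NE = 218.65.

218.65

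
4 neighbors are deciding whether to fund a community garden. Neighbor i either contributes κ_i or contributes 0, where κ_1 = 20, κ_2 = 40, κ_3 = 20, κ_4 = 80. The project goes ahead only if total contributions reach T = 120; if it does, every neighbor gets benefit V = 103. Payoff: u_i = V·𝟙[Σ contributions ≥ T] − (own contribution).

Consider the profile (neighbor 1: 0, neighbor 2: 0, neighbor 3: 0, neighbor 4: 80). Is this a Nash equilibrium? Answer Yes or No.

No

Total = 80 < 120: not provided.
Neighbor 1 (pledges 0, payoff 0): pledging 20 → total 100, payoff -20. No gain.
Neighbor 2 (pledges 0, payoff 0): pledging 40 → total 120, payoff 63. Profitable deviation.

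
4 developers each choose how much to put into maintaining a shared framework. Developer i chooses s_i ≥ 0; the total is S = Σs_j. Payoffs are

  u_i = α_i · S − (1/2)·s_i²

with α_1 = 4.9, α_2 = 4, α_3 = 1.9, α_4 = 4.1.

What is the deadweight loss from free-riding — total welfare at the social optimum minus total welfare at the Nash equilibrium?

Developer i's FOC: ∂u_i/∂s_i = α_i − s_i = 0, so s_i* = α_i.
NE contributions = (4.9, 4, 1.9, 4.1); S = 14.9.
W^NE = (Σα)·S − ½Σα_i² = 14.9² − ½·60.43 = 191.795.
Planner sets s_i = Σα_j = 14.9 for every i, so S^SO = 4·14.9 = 59.6.
W^SO = (Σα)·S^SO − ½·4·(Σα)² = (4/2)·14.9² = 444.02.
Deadweight loss = W^SO − W^NE = 252.225.

252.225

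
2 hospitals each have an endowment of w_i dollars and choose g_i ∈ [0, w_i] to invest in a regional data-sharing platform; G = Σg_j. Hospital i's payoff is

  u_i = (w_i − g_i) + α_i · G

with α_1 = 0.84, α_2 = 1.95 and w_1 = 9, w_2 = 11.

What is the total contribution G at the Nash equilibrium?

11

∂u_i/∂g_i = α_i − 1, so hospital i contributes w_i if α_i > 1, else 0.
α_i > 1 for i ∈ {2}; NE contributions (0, 11), G = 11.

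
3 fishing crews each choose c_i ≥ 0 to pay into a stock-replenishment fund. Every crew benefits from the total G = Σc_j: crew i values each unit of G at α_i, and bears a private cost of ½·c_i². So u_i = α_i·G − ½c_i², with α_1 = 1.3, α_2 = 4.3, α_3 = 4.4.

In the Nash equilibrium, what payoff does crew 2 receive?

33.755

Crew i's FOC: ∂u_i/∂c_i = α_i − c_i = 0, so c_i* = α_i.
NE contributions = (1.3, 4.3, 4.4); G = 10.
u_2 = α_2·G − ½·(c_2)² = 4.3·10 − ½·4.3² = 33.755.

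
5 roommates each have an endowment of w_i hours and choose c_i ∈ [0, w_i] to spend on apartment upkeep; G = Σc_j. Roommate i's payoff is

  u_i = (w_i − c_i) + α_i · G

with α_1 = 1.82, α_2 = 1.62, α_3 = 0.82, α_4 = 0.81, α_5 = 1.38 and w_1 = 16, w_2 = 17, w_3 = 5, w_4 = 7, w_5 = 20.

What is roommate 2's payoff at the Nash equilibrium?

85.86

∂u_i/∂c_i = α_i − 1, so roommate i contributes w_i if α_i > 1, else 0.
α_i > 1 for i ∈ {1, 2, 5}; NE contributions (16, 17, 0, 0, 20), G = 53.
u_2 = (17 − 17) + 1.62·53 = 85.86.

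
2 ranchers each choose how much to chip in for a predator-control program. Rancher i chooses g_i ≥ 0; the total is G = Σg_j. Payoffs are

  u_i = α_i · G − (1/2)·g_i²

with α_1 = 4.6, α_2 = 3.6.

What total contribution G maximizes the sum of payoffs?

Planner FOC: ∂(Σu_j)/∂g_i = (Σα_j) − g_i = 0, so g_i^SO = Σα_j = 8.2 for every i; G^SO = 16.4.

16.4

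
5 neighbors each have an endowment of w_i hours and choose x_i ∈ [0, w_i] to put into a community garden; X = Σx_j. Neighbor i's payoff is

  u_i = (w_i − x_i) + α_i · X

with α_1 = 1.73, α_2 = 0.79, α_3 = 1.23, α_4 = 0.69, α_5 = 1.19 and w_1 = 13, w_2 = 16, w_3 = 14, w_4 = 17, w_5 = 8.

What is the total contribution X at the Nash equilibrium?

35

∂u_i/∂x_i = α_i − 1, so neighbor i contributes w_i if α_i > 1, else 0.
α_i > 1 for i ∈ {1, 3, 5}; NE contributions (13, 0, 14, 0, 8), X = 35.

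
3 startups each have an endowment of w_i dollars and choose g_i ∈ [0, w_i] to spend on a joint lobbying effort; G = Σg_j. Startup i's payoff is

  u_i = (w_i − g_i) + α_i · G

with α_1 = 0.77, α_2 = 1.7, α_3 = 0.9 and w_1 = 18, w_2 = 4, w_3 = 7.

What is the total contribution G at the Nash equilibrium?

4

∂u_i/∂g_i = α_i − 1, so startup i contributes w_i if α_i > 1, else 0.
α_i > 1 for i ∈ {2}; NE contributions (0, 4, 0), G = 4.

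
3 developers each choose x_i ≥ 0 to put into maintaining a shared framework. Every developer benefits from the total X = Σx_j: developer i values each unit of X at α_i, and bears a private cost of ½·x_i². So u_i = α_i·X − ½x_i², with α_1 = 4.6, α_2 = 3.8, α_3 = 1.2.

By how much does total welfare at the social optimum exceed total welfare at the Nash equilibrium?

64.6

Developer i's FOC: ∂u_i/∂x_i = α_i − x_i = 0, so x_i* = α_i.
NE contributions = (4.6, 3.8, 1.2); X = 9.6.
W^NE = (Σα)·X − ½Σα_i² = 9.6² − ½·37.04 = 73.64.
Planner sets x_i = Σα_j = 9.6 for every i, so X^SO = 3·9.6 = 28.8.
W^SO = (Σα)·X^SO − ½·3·(Σα)² = (3/2)·9.6² = 138.24.
Deadweight loss = W^SO − W^NE = 64.6.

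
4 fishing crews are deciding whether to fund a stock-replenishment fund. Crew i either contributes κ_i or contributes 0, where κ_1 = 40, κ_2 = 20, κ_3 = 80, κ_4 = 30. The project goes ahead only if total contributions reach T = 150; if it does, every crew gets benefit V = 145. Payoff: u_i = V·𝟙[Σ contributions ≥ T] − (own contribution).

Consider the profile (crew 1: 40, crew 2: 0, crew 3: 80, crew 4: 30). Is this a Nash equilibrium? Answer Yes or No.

Total = 150 ≥ 150: provided.
Crew 1 (pledges 40, payoff 105): dropping to 0 → total 110, payoff 0. No gain.
Crew 2 (pledges 0, payoff 145): pledging 20 → total 170, payoff 125. No gain.
Crew 3 (pledges 80, payoff 65): dropping to 0 → total 70, payoff 0. No gain.
Crew 4 (pledges 30, payoff 115): dropping to 0 → total 120, payoff 0. No gain.

Yes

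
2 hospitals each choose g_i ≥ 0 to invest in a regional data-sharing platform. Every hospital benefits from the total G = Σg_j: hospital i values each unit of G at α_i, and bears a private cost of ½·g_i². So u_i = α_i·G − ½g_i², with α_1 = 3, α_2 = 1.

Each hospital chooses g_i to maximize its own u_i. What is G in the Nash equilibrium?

Hospital i's FOC: ∂u_i/∂g_i = α_i − g_i = 0, so g_i* = α_i.
NE contributions = (3, 1); G = 4.

4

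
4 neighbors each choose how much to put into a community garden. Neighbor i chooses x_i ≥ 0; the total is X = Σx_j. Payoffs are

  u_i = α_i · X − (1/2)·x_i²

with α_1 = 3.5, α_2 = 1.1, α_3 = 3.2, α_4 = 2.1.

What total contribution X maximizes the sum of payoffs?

Planner FOC: ∂(Σu_j)/∂x_i = (Σα_j) − x_i = 0, so x_i^SO = Σα_j = 9.9 for every i; X^SO = 39.6.

39.6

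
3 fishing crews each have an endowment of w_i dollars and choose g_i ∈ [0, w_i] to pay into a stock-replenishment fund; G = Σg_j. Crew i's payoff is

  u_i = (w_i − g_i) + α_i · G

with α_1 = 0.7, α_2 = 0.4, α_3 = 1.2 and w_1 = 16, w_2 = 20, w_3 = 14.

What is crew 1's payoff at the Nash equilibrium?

∂u_i/∂g_i = α_i − 1, so crew i contributes w_i if α_i > 1, else 0.
α_i > 1 for i ∈ {3}; NE contributions (0, 0, 14), G = 14.
u_1 = (16 − 0) + 0.7·14 = 25.8.

25.8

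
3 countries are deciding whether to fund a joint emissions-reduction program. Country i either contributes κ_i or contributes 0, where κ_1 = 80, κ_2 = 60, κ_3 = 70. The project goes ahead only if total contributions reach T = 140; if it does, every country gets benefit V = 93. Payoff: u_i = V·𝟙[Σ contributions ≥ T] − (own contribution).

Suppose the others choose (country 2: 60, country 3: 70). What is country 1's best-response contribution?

Others' total = 130. Contributing 80 brings total to 210 ≥ 140: gain V − κ_1 = 13.
Best response: 80.

80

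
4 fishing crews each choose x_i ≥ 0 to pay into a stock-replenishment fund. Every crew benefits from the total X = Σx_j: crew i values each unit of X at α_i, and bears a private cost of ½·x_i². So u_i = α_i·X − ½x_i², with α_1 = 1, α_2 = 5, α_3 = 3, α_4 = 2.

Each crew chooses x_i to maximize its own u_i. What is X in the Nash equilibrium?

11

Crew i's FOC: ∂u_i/∂x_i = α_i − x_i = 0, so x_i* = α_i.
NE contributions = (1, 5, 3, 2); X = 11.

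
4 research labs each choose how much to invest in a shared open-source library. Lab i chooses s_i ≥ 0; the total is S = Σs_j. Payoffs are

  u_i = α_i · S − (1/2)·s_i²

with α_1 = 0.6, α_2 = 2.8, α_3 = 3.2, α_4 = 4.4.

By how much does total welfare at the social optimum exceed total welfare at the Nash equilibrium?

Lab i's FOC: ∂u_i/∂s_i = α_i − s_i = 0, so s_i* = α_i.
NE contributions = (0.6, 2.8, 3.2, 4.4); S = 11.
W^NE = (Σα)·S − ½Σα_i² = 11² − ½·37.8 = 102.1.
Planner sets s_i = Σα_j = 11 for every i, so S^SO = 4·11 = 44.
W^SO = (Σα)·S^SO − ½·4·(Σα)² = (4/2)·11² = 242.
Deadweight loss = W^SO − W^NE = 139.9.

139.9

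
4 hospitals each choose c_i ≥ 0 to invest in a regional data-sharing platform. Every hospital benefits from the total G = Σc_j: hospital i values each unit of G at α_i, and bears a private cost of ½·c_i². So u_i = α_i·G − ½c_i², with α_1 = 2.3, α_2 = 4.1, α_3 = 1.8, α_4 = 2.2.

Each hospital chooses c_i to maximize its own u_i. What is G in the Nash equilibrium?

10.4

Hospital i's FOC: ∂u_i/∂c_i = α_i − c_i = 0, so c_i* = α_i.
NE contributions = (2.3, 4.1, 1.8, 2.2); G = 10.4.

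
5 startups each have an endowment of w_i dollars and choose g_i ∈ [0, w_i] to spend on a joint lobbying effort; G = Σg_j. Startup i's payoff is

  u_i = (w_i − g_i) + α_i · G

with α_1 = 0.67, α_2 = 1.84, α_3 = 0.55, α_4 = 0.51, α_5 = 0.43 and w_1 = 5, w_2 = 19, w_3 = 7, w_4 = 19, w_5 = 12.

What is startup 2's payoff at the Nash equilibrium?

34.96

∂u_i/∂g_i = α_i − 1, so startup i contributes w_i if α_i > 1, else 0.
α_i > 1 for i ∈ {2}; NE contributions (0, 19, 0, 0, 0), G = 19.
u_2 = (19 − 19) + 1.84·19 = 34.96.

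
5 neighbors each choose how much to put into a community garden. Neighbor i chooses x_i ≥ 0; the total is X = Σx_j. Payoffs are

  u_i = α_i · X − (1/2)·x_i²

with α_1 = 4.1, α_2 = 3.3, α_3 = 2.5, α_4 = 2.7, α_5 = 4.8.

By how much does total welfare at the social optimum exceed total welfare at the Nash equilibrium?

Neighbor i's FOC: ∂u_i/∂x_i = α_i − x_i = 0, so x_i* = α_i.
NE contributions = (4.1, 3.3, 2.5, 2.7, 4.8); X = 17.4.
W^NE = (Σα)·X − ½Σα_i² = 17.4² − ½·64.28 = 270.62.
Planner sets x_i = Σα_j = 17.4 for every i, so X^SO = 5·17.4 = 87.
W^SO = (Σα)·X^SO − ½·5·(Σα)² = (5/2)·17.4² = 756.9.
Deadweight loss = W^SO − W^NE = 486.28.

486.28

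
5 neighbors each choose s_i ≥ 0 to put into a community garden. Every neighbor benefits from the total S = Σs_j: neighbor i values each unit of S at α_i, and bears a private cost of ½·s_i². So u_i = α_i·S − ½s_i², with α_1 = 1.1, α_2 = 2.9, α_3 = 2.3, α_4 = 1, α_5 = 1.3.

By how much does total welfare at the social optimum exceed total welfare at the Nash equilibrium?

119.74

Neighbor i's FOC: ∂u_i/∂s_i = α_i − s_i = 0, so s_i* = α_i.
NE contributions = (1.1, 2.9, 2.3, 1, 1.3); S = 8.6.
W^NE = (Σα)·S − ½Σα_i² = 8.6² − ½·17.6 = 65.16.
Planner sets s_i = Σα_j = 8.6 for every i, so S^SO = 5·8.6 = 43.
W^SO = (Σα)·S^SO − ½·5·(Σα)² = (5/2)·8.6² = 184.9.
Deadweight loss = W^SO − W^NE = 119.74.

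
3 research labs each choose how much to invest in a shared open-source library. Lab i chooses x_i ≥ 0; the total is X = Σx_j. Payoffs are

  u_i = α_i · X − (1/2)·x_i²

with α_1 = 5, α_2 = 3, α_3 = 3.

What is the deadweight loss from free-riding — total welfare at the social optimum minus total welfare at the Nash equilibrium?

Lab i's FOC: ∂u_i/∂x_i = α_i − x_i = 0, so x_i* = α_i.
NE contributions = (5, 3, 3); X = 11.
W^NE = (Σα)·X − ½Σα_i² = 11² − ½·43 = 99.5.
Planner sets x_i = Σα_j = 11 for every i, so X^SO = 3·11 = 33.
W^SO = (Σα)·X^SO − ½·3·(Σα)² = (3/2)·11² = 181.5.
Deadweight loss = W^SO − W^NE = 82.

82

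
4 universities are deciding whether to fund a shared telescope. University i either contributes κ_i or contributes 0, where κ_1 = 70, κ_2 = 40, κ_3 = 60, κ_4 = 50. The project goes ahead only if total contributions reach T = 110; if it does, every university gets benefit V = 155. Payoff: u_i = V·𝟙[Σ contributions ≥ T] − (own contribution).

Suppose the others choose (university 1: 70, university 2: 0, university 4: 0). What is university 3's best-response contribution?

60

Others' total = 70. Contributing 60 brings total to 130 ≥ 110: gain V − κ_3 = 95.
Best response: 60.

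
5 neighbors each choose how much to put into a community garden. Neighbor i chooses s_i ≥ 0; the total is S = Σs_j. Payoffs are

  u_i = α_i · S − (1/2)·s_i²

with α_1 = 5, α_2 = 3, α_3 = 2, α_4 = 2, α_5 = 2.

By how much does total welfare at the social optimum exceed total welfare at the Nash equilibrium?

317

Neighbor i's FOC: ∂u_i/∂s_i = α_i − s_i = 0, so s_i* = α_i.
NE contributions = (5, 3, 2, 2, 2); S = 14.
W^NE = (Σα)·S − ½Σα_i² = 14² − ½·46 = 173.
Planner sets s_i = Σα_j = 14 for every i, so S^SO = 5·14 = 70.
W^SO = (Σα)·S^SO − ½·5·(Σα)² = (5/2)·14² = 490.
Deadweight loss = W^SO − W^NE = 317.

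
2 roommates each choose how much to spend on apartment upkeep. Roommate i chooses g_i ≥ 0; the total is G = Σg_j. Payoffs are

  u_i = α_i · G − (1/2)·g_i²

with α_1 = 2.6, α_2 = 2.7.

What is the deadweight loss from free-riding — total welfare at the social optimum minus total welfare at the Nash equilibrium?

7.025

Roommate i's FOC: ∂u_i/∂g_i = α_i − g_i = 0, so g_i* = α_i.
NE contributions = (2.6, 2.7); G = 5.3.
W^NE = (Σα)·G − ½Σα_i² = 5.3² − ½·14.05 = 21.065.
Planner sets g_i = Σα_j = 5.3 for every i, so G^SO = 2·5.3 = 10.6.
W^SO = (Σα)·G^SO − ½·2·(Σα)² = (2/2)·5.3² = 28.09.
Deadweight loss = W^SO − W^NE = 7.025.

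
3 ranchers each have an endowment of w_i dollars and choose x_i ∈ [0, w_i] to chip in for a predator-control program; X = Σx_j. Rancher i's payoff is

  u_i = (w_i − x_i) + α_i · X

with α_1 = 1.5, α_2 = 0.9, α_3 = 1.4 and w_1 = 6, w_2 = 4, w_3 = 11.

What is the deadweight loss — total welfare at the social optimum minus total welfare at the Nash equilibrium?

∂u_i/∂x_i = α_i − 1, so rancher i contributes w_i if α_i > 1, else 0.
α_i > 1 for i ∈ {1, 3}; NE contributions (6, 0, 11), X = 17.
W^NE = Σw_i − X^NE + (Σα_i)·X^NE = 21 + 2.8·17 = 68.6.
Planner: ∂(Σu_j)/∂x_i = Σα_j − 1 = 2.8 > 0, so everyone contributes w_i; X^SO = 21, W^SO = 21 + 2.8·21 = 79.8.
Deadweight loss = 11.2.

11.2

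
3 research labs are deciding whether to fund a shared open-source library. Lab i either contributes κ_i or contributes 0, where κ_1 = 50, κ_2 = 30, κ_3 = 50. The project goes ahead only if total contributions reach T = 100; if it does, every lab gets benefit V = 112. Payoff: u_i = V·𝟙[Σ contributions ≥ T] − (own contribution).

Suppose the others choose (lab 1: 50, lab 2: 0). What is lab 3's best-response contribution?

50

Others' total = 50. Contributing 50 brings total to 100 ≥ 100: gain V − κ_3 = 62.
Best response: 50.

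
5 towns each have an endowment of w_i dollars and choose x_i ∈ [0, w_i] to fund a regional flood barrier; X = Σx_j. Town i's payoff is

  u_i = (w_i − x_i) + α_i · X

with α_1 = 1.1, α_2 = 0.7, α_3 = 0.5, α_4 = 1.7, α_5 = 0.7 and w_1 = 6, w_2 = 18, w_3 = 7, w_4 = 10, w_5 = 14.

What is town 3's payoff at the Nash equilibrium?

∂u_i/∂x_i = α_i − 1, so town i contributes w_i if α_i > 1, else 0.
α_i > 1 for i ∈ {1, 4}; NE contributions (6, 0, 0, 10, 0), X = 16.
u_3 = (7 − 0) + 0.5·16 = 15.

15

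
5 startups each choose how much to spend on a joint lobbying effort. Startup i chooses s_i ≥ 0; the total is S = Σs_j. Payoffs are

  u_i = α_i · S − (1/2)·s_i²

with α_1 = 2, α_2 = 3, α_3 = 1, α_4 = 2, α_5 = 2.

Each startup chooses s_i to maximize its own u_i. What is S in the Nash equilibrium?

Startup i's FOC: ∂u_i/∂s_i = α_i − s_i = 0, so s_i* = α_i.
NE contributions = (2, 3, 1, 2, 2); S = 10.

10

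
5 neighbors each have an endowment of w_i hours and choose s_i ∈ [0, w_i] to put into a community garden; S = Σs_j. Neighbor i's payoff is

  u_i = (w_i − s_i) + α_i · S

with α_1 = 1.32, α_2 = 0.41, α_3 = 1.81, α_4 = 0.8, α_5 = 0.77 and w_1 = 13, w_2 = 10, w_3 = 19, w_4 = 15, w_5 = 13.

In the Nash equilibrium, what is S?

32

∂u_i/∂s_i = α_i − 1, so neighbor i contributes w_i if α_i > 1, else 0.
α_i > 1 for i ∈ {1, 3}; NE contributions (13, 0, 19, 0, 0), S = 32.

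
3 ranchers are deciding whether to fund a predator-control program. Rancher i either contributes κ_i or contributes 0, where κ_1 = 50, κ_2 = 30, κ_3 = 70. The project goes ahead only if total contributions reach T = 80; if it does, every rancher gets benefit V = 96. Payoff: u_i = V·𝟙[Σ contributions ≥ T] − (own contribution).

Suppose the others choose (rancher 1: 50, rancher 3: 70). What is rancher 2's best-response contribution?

0

Others' total = 120 ≥ 80; contributing adds cost 30 for no extra benefit.
Best response: 0.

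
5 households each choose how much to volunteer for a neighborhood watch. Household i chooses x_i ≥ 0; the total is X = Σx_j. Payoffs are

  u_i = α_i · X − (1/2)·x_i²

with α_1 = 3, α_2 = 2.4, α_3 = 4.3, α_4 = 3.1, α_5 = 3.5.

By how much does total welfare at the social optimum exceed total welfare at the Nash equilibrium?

Household i's FOC: ∂u_i/∂x_i = α_i − x_i = 0, so x_i* = α_i.
NE contributions = (3, 2.4, 4.3, 3.1, 3.5); X = 16.3.
W^NE = (Σα)·X − ½Σα_i² = 16.3² − ½·55.11 = 238.135.
Planner sets x_i = Σα_j = 16.3 for every i, so X^SO = 5·16.3 = 81.5.
W^SO = (Σα)·X^SO − ½·5·(Σα)² = (5/2)·16.3² = 664.225.
Deadweight loss = W^SO − W^NE = 426.09.

426.09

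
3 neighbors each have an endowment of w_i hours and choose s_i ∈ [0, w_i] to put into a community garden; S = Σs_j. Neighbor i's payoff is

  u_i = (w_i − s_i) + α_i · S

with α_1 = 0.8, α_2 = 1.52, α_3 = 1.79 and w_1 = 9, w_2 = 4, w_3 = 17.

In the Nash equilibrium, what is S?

∂u_i/∂s_i = α_i − 1, so neighbor i contributes w_i if α_i > 1, else 0.
α_i > 1 for i ∈ {2, 3}; NE contributions (0, 4, 17), S = 21.

21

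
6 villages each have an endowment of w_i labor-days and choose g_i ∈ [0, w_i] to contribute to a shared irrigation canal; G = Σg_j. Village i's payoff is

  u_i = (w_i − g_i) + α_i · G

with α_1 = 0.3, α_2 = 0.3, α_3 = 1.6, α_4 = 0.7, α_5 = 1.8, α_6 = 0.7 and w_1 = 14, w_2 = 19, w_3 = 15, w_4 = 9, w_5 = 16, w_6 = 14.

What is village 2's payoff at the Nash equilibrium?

28.3

∂u_i/∂g_i = α_i − 1, so village i contributes w_i if α_i > 1, else 0.
α_i > 1 for i ∈ {3, 5}; NE contributions (0, 0, 15, 0, 16, 0), G = 31.
u_2 = (19 − 0) + 0.3·31 = 28.3.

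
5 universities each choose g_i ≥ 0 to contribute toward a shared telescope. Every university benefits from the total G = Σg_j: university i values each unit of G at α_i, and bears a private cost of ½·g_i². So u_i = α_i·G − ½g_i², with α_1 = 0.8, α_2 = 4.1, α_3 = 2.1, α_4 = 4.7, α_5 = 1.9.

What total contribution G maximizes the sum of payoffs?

68

Planner FOC: ∂(Σu_j)/∂g_i = (Σα_j) − g_i = 0, so g_i^SO = Σα_j = 13.6 for every i; G^SO = 68.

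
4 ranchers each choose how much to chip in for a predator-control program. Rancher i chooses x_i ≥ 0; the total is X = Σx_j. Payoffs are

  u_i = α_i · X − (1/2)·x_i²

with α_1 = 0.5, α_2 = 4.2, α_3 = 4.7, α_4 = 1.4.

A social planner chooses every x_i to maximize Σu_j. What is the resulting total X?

Planner FOC: ∂(Σu_j)/∂x_i = (Σα_j) − x_i = 0, so x_i^SO = Σα_j = 10.8 for every i; X^SO = 43.2.

43.2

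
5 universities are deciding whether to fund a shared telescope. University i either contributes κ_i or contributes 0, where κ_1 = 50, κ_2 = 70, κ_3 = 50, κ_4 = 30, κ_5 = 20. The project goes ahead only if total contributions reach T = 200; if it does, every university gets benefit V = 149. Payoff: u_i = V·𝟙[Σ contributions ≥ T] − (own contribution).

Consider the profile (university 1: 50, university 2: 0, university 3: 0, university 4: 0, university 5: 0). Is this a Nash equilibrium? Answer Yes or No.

No

Total = 50 < 200: not provided.
University 1 (pledges 50, payoff -50): dropping to 0 → total 0, payoff 0. Profitable deviation.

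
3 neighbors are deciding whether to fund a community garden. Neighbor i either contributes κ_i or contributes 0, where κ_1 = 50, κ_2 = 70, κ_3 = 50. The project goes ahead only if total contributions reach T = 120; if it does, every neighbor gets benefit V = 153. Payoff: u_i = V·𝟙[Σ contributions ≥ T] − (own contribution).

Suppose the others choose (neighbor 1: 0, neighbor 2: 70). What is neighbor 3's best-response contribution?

Others' total = 70. Contributing 50 brings total to 120 ≥ 120: gain V − κ_3 = 103.
Best response: 50.

50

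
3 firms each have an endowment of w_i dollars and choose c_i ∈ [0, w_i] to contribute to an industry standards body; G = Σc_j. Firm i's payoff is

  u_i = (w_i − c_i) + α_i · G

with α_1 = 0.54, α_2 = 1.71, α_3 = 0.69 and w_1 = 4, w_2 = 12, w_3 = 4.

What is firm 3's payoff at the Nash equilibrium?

12.28

∂u_i/∂c_i = α_i − 1, so firm i contributes w_i if α_i > 1, else 0.
α_i > 1 for i ∈ {2}; NE contributions (0, 12, 0), G = 12.
u_3 = (4 − 0) + 0.69·12 = 12.28.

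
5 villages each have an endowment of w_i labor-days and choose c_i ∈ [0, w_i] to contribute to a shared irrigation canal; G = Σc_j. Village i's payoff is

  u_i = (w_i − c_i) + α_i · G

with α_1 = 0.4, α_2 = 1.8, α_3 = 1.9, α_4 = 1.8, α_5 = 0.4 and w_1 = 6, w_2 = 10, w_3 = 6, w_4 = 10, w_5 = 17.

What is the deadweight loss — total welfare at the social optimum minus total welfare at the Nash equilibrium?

∂u_i/∂c_i = α_i − 1, so village i contributes w_i if α_i > 1, else 0.
α_i > 1 for i ∈ {2, 3, 4}; NE contributions (0, 10, 6, 10, 0), G = 26.
W^NE = Σw_i − G^NE + (Σα_i)·G^NE = 49 + 5.3·26 = 186.8.
Planner: ∂(Σu_j)/∂c_i = Σα_j − 1 = 5.3 > 0, so everyone contributes w_i; G^SO = 49, W^SO = 49 + 5.3·49 = 308.7.
Deadweight loss = 121.9.

121.9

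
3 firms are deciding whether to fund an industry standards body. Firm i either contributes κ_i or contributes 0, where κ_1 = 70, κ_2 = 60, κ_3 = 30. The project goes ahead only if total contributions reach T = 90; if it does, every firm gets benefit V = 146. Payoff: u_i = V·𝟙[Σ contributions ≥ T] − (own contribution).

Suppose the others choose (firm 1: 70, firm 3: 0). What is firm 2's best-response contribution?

60

Others' total = 70. Contributing 60 brings total to 130 ≥ 90: gain V − κ_2 = 86.
Best response: 60.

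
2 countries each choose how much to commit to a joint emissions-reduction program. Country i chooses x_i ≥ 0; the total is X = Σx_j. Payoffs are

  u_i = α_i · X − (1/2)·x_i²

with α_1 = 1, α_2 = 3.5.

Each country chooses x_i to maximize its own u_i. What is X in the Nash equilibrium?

4.5

Country i's FOC: ∂u_i/∂x_i = α_i − x_i = 0, so x_i* = α_i.
NE contributions = (1, 3.5); X = 4.5.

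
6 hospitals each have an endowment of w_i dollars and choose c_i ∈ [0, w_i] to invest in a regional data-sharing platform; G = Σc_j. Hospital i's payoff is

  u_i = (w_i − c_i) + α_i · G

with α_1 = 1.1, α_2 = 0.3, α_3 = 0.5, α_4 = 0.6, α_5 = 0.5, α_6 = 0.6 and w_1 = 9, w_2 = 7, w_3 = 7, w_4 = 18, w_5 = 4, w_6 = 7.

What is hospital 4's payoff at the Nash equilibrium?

∂u_i/∂c_i = α_i − 1, so hospital i contributes w_i if α_i > 1, else 0.
α_i > 1 for i ∈ {1}; NE contributions (9, 0, 0, 0, 0, 0), G = 9.
u_4 = (18 − 0) + 0.6·9 = 23.4.

23.4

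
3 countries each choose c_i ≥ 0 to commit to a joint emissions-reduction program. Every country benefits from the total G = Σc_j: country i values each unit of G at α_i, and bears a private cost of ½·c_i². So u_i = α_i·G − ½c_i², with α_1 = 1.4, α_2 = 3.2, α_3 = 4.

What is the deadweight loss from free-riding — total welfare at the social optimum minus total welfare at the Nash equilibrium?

51.08

Country i's FOC: ∂u_i/∂c_i = α_i − c_i = 0, so c_i* = α_i.
NE contributions = (1.4, 3.2, 4); G = 8.6.
W^NE = (Σα)·G − ½Σα_i² = 8.6² − ½·28.2 = 59.86.
Planner sets c_i = Σα_j = 8.6 for every i, so G^SO = 3·8.6 = 25.8.
W^SO = (Σα)·G^SO − ½·3·(Σα)² = (3/2)·8.6² = 110.94.
Deadweight loss = W^SO − W^NE = 51.08.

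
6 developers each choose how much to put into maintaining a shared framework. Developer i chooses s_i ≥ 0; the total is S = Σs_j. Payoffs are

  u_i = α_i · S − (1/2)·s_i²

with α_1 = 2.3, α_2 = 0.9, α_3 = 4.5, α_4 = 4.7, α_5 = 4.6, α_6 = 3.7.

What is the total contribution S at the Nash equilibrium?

20.7

Developer i's FOC: ∂u_i/∂s_i = α_i − s_i = 0, so s_i* = α_i.
NE contributions = (2.3, 0.9, 4.5, 4.7, 4.6, 3.7); S = 20.7.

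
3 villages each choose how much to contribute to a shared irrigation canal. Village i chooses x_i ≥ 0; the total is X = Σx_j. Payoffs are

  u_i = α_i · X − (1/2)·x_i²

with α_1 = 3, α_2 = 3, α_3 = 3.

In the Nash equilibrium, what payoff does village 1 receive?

Village i's FOC: ∂u_i/∂x_i = α_i − x_i = 0, so x_i* = α_i.
NE contributions = (3, 3, 3); X = 9.
u_1 = α_1·X − ½·(x_1)² = 3·9 − ½·3² = 22.5.

22.5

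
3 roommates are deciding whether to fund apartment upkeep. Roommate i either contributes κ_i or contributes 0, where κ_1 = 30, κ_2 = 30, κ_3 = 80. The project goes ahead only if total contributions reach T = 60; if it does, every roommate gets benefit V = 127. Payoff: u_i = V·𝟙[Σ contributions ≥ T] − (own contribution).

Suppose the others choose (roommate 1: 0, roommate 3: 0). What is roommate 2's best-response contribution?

0

Others' total = 0. Even contributing 30 gives 30 < 60: no benefit either way.
Best response: 0.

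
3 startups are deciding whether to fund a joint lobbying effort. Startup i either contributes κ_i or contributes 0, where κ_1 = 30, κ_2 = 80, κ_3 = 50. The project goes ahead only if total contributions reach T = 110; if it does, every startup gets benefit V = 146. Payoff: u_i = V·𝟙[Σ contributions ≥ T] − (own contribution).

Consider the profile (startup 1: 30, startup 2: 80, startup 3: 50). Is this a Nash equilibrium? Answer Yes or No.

Total = 160 ≥ 110: provided.
Startup 1 (pledges 30, payoff 116): dropping to 0 → total 130, payoff 146. Profitable deviation.

No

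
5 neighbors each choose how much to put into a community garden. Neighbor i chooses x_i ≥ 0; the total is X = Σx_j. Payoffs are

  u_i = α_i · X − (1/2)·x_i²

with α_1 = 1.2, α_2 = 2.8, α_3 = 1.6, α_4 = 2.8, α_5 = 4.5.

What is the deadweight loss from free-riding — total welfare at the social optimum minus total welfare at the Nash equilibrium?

269.58

Neighbor i's FOC: ∂u_i/∂x_i = α_i − x_i = 0, so x_i* = α_i.
NE contributions = (1.2, 2.8, 1.6, 2.8, 4.5); X = 12.9.
W^NE = (Σα)·X − ½Σα_i² = 12.9² − ½·39.93 = 146.445.
Planner sets x_i = Σα_j = 12.9 for every i, so X^SO = 5·12.9 = 64.5.
W^SO = (Σα)·X^SO − ½·5·(Σα)² = (5/2)·12.9² = 416.025.
Deadweight loss = W^SO − W^NE = 269.58.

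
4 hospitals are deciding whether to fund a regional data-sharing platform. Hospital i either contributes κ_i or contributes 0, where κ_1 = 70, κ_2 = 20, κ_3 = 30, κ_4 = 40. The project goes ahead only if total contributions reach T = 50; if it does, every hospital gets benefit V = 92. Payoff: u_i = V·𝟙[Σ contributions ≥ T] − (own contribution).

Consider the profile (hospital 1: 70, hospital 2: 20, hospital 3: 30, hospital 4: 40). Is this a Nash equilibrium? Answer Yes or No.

Total = 160 ≥ 50: provided.
Hospital 1 (pledges 70, payoff 22): dropping to 0 → total 90, payoff 92. Profitable deviation.

No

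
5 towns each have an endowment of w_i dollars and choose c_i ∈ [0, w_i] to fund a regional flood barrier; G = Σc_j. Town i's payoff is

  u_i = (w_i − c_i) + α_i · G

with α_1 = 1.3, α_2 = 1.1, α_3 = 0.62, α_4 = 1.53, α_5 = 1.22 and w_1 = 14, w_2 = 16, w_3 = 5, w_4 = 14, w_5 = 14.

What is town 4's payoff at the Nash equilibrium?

∂u_i/∂c_i = α_i − 1, so town i contributes w_i if α_i > 1, else 0.
α_i > 1 for i ∈ {1, 2, 4, 5}; NE contributions (14, 16, 0, 14, 14), G = 58.
u_4 = (14 − 14) + 1.53·58 = 88.74.

88.74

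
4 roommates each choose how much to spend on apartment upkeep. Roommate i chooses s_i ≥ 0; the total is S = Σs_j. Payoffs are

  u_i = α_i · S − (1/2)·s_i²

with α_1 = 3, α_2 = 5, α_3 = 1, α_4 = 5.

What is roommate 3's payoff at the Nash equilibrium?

13.5

Roommate i's FOC: ∂u_i/∂s_i = α_i − s_i = 0, so s_i* = α_i.
NE contributions = (3, 5, 1, 5); S = 14.
u_3 = α_3·S − ½·(s_3)² = 1·14 − ½·1² = 13.5.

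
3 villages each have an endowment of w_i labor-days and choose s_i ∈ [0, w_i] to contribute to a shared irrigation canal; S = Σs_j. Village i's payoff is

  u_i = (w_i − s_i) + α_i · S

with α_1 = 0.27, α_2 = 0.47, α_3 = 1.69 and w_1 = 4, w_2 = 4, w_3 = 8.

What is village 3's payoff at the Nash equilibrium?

∂u_i/∂s_i = α_i − 1, so village i contributes w_i if α_i > 1, else 0.
α_i > 1 for i ∈ {3}; NE contributions (0, 0, 8), S = 8.
u_3 = (8 − 8) + 1.69·8 = 13.52.

13.52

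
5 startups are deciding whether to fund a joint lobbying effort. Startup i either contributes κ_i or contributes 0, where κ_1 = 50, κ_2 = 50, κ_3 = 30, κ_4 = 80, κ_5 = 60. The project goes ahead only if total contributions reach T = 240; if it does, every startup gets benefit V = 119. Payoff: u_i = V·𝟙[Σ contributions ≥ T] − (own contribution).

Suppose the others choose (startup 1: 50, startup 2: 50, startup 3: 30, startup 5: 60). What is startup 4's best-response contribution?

Others' total = 190. Contributing 80 brings total to 270 ≥ 240: gain V − κ_4 = 39.
Best response: 80.

80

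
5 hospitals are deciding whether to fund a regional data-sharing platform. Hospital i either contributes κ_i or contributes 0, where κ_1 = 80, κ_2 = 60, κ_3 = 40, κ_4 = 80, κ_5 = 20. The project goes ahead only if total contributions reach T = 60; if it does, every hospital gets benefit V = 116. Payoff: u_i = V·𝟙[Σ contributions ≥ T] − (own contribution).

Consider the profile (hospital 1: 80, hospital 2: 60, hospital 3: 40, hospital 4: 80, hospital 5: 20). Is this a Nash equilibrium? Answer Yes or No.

Total = 280 ≥ 60: provided.
Hospital 1 (pledges 80, payoff 36): dropping to 0 → total 200, payoff 116. Profitable deviation.

No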